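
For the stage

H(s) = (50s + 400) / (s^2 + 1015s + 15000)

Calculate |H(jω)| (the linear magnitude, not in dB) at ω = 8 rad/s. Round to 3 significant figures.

0.0333

Substitute s = j8:
Numerator: 50(j8) + 400 = 400 + j400
Denominator: (j8)^2 + 1015(j8) + 15000 = 14936 + j8120
|N| = √(400² + 400²) ≈ 565.69, ∠N ≈ 45.00°
|D| = √(14936² + 8120²) ≈ 17001, ∠D ≈ 28.53°
|H| = 565.69 / 17001 ≈ 0.033274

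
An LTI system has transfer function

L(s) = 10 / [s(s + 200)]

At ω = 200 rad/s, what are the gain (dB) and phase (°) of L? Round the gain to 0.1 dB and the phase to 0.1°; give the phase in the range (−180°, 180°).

-75.1 dB, -135.0°

At s = jω = j200:
pole (s+200): 200 + j200 → |·| = √(200²+200²) = √80000 ≈ 282.84, ∠ = arctan(200/200) ≈ 45.00°
pole at origin: |s| = 200, ∠ = 90.00° (in denominator)
|L| = 10 / 56568 ≈ 0.00017678
Gain = 20 log₁₀(0.00017678) ≈ -75.05 dB
∠L = 0.00° − 135.00° = -135.00°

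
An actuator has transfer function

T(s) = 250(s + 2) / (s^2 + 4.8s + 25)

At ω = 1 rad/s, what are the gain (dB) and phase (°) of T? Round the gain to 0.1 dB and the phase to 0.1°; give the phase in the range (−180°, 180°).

At s = jω = j1:
zero (s+2): 2 + j1 → |·| = √(2²+1²) = √5 ≈ 2.2361, ∠ = arctan(1/2) ≈ 26.57°
quadratic: (j1)² + 4.8·j1 + 25 = 24 + j4.8 → |·| ≈ 24.475, ∠ ≈ 11.31°
|T| = 250 · 2.2361 / 24.475 ≈ 22.841
Gain = 20 log₁₀(22.841) ≈ 27.17 dB
∠T = 26.57° − 11.31° = 15.26°

27.2 dB, 15.3°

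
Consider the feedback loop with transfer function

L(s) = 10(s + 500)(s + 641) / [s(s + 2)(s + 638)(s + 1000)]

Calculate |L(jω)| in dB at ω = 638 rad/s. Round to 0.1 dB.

At s = jω = j638:
zero (s+500): 500 + j638 → |·| = √(500²+638²) = √657044 ≈ 810.58, ∠ = arctan(638/500) ≈ 51.91°
zero (s+641): 641 + j638 → |·| = √(641²+638²) = √817925 ≈ 904.39, ∠ = arctan(638/641) ≈ 44.87°
pole (s+2): 2 + j638 → |·| = √(2²+638²) = √407048 ≈ 638, ∠ = arctan(638/2) ≈ 89.82°
pole (s+638): 638 + j638 → |·| = √(638²+638²) = √814088 ≈ 902.27, ∠ = arctan(638/638) ≈ 45.00°
pole (s+1000): 1000 + j638 → |·| = √(1000²+638²) = √1407044 ≈ 1186.2, ∠ = arctan(638/1000) ≈ 32.54°
pole at origin: |s| = 638, ∠ = 90.00° (in denominator)
|L| = 10 · 7.3308e+05 / 4.3565e+11 ≈ 1.6827e-05
Gain = 20 log₁₀(1.6827e-05) ≈ -95.48 dB

-95.5 dB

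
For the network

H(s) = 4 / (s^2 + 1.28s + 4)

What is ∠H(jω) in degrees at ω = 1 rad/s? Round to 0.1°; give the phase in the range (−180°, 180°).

At s = jω = j1:
quadratic: (j1)² + 1.28·j1 + 4 = 3 + j1.28 → |·| ≈ 3.2617, ∠ ≈ 23.11°
∠H = 0.00° − 23.11° = -23.11°

-23.1°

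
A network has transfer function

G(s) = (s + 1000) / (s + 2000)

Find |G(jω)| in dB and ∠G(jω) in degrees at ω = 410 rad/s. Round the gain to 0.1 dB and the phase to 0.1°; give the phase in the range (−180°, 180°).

At s = jω = j410:
zero (s+1000): 1000 + j410 → |·| = √(1000²+410²) = √1168100 ≈ 1080.8, ∠ = arctan(410/1000) ≈ 22.29°
pole (s+2000): 2000 + j410 → |·| = √(2000²+410²) = √4168100 ≈ 2041.6, ∠ = arctan(410/2000) ≈ 11.59°
|G| = 1 · 1080.8 / 2041.6 ≈ 0.52939
Gain = 20 log₁₀(0.52939) ≈ -5.52 dB
∠G = 22.29° − 11.59° = 10.70°

-5.5 dB, 10.7°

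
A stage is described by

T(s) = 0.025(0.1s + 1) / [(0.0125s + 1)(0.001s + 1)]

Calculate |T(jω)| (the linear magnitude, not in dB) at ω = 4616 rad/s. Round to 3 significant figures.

At ω = 4616 rad/s:
zero (1 + j4616·0.1) = 1 + j461.6 → |·| ≈ 461.6, ∠ ≈ 89.88°
pole (1 + j4616·0.0125) = 1 + j57.7 → |·| ≈ 57.709, ∠ ≈ 89.01°
pole (1 + j4616·0.001) = 1 + j4.616 → |·| ≈ 4.7231, ∠ ≈ 77.78°
|T| = 0.025 · 461.6 / (57.709 · 4.7231) ≈ 0.042338

0.0423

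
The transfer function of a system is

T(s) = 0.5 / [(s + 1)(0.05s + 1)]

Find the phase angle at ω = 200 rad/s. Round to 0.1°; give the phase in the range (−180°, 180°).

At ω = 200 rad/s:
pole (1 + j200·1) = 1 + j200 → |·| ≈ 200, ∠ ≈ 89.71°
pole (1 + j200·0.05) = 1 + j10 → |·| ≈ 10.05, ∠ ≈ 84.29°
∠T = (0°) − (89.71° + 84.29°) = -174.00°

-174.0°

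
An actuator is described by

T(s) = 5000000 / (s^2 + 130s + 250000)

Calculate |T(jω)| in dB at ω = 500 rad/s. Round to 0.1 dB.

At s = jω = j500:
quadratic: (j500)² + 130·j500 + 250000 = 0 + j65000 → |·| ≈ 65000, ∠ ≈ 90.00°
|T| = 5000000 / 65000 ≈ 76.923
Gain = 20 log₁₀(76.923) ≈ 37.72 dB

37.7 dB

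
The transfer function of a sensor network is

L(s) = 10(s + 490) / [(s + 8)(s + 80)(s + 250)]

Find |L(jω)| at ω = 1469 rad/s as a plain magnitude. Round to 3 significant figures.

At s = jω = j1469:
zero (s+490): 490 + j1469 → |·| = √(490²+1469²) = √2398061 ≈ 1548.6, ∠ = arctan(1469/490) ≈ 71.55°
pole (s+8): 8 + j1469 → |·| = √(8²+1469²) = √2158025 ≈ 1469, ∠ = arctan(1469/8) ≈ 89.69°
pole (s+80): 80 + j1469 → |·| = √(80²+1469²) = √2164361 ≈ 1471.2, ∠ = arctan(1469/80) ≈ 86.88°
pole (s+250): 250 + j1469 → |·| = √(250²+1469²) = √2220461 ≈ 1490.1, ∠ = arctan(1469/250) ≈ 80.34°
|L| = 10 · 1548.6 / 3.2204e+09 ≈ 4.8087e-06

4.81e-06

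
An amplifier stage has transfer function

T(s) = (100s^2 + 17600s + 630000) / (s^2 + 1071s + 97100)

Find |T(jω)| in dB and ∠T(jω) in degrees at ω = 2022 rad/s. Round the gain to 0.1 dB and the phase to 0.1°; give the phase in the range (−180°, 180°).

39.1 dB, 23.5°

Substitute s = j2022:
Numerator: 100(j2022)^2 + 17600(j2022) + 630000 = -408218400 + j35587200
Denominator: (j2022)^2 + 1071(j2022) + 97100 = -3991384 + j2165562
|N| = √(408218400² + 35587200²) ≈ 4.0977e+08, ∠N ≈ 175.02°
|D| = √(3991384² + 2165562²) ≈ 4.541e+06, ∠D ≈ 151.52°
|T| = 4.0977e+08 / 4.541e+06 ≈ 90.238
Gain = 20 log₁₀(90.238) ≈ 39.11 dB
∠T = 175.02° − 151.52° = 23.50°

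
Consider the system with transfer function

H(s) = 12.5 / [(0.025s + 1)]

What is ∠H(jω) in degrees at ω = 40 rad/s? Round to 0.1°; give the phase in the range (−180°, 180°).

At ω = 40 rad/s:
pole (1 + j40·0.025) = 1 + j1 → |·| ≈ 1.4142, ∠ ≈ 45.00°
∠H = (0°) − (45.00°) = -45.00°

-45.0°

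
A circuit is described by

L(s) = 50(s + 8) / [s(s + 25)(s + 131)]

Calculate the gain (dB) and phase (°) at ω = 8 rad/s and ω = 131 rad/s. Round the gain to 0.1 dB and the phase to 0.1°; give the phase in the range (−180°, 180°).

At s = jω = j8:
zero (s+8): 8 + j8 → |·| = √(8²+8²) = √128 ≈ 11.314, ∠ = arctan(8/8) ≈ 45.00°
pole (s+25): 25 + j8 → |·| = √(25²+8²) = √689 ≈ 26.249, ∠ = arctan(8/25) ≈ 17.74°
pole (s+131): 131 + j8 → |·| = √(131²+8²) = √17225 ≈ 131.24, ∠ = arctan(8/131) ≈ 3.49°
pole at origin: |s| = 8, ∠ = 90.00° (in denominator)
|L| = 50 · 11.314 / 27559 ≈ 0.020527
Gain = 20 log₁₀(0.020527) ≈ -33.75 dB
∠L = 45.00° − 111.23° = -66.23°

At s = jω = j131:
zero (s+8): 8 + j131 → |·| = √(8²+131²) = √17225 ≈ 131.24, ∠ = arctan(131/8) ≈ 86.51°
pole (s+25): 25 + j131 → |·| = √(25²+131²) = √17786 ≈ 133.36, ∠ = arctan(131/25) ≈ 79.20°
pole (s+131): 131 + j131 → |·| = √(131²+131²) = √34322 ≈ 185.26, ∠ = arctan(131/131) ≈ 45.00°
pole at origin: |s| = 131, ∠ = 90.00° (in denominator)
|L| = 50 · 131.24 / 3.2365e+06 ≈ 0.0020275
Gain = 20 log₁₀(0.0020275) ≈ -53.86 dB
∠L = 86.51° − 214.20° = -127.69°

ω = 8: -33.8 dB, -66.2°; ω = 131: -53.9 dB, -127.7°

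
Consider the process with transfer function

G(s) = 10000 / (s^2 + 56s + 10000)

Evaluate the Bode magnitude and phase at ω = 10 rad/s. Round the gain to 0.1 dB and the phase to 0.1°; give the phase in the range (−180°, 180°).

At s = jω = j10:
quadratic: (j10)² + 56·j10 + 10000 = 9900 + j560 → |·| ≈ 9915.8, ∠ ≈ 3.24°
|G| = 10000 / 9915.8 ≈ 1.0085
Gain = 20 log₁₀(1.0085) ≈ 0.07 dB
∠G = 0.00° − 3.24° = -3.24°

0.1 dB, -3.2°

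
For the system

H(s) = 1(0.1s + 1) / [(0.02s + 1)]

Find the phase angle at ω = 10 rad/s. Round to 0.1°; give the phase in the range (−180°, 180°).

33.7°

At ω = 10 rad/s:
zero (1 + j10·0.1) = 1 + j1 → |·| ≈ 1.4142, ∠ ≈ 45.00°
pole (1 + j10·0.02) = 1 + j0.2 → |·| ≈ 1.0198, ∠ ≈ 11.31°
∠H = (45.00°) − (11.31°) = 33.69°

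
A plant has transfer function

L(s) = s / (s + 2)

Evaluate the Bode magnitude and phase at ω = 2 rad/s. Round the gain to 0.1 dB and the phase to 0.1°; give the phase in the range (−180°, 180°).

-3.0 dB, 45.0°

At s = jω = j2:
zero at origin: s = j2 → |·| = 2, ∠ = 90.00°
pole (s+2): 2 + j2 → |·| = √(2²+2²) = √8 ≈ 2.8284, ∠ = arctan(2/2) ≈ 45.00°
|L| = 1 · 2 / 2.8284 ≈ 0.70711
Gain = 20 log₁₀(0.70711) ≈ -3.01 dB
∠L = 90.00° − 45.00° = 45.00°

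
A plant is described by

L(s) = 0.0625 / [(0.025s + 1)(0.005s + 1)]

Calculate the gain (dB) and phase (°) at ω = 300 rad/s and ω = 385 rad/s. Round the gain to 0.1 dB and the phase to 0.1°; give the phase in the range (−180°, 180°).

ω = 300: -46.8 dB, -138.7°; ω = 385: -50.5 dB, -146.6°

At ω = 300 rad/s:
pole (1 + j300·0.025) = 1 + j7.5 → |·| ≈ 7.5664, ∠ ≈ 82.41°
pole (1 + j300·0.005) = 1 + j1.5 → |·| ≈ 1.8028, ∠ ≈ 56.31°
|L| = 0.0625 · 1 / (7.5664 · 1.8028) ≈ 0.0045819
Gain = 20 log₁₀(0.0045819) ≈ -46.78 dB
∠L = (0°) − (82.41° + 56.31°) = -138.72°

At ω = 385 rad/s:
pole (1 + j385·0.025) = 1 + j9.625 → |·| ≈ 9.6768, ∠ ≈ 84.07°
pole (1 + j385·0.005) = 1 + j1.925 → |·| ≈ 2.1692, ∠ ≈ 62.55°
|L| = 0.0625 · 1 / (9.6768 · 2.1692) ≈ 0.0029775
Gain = 20 log₁₀(0.0029775) ≈ -50.52 dB
∠L = (0°) − (84.07° + 62.55°) = -146.62°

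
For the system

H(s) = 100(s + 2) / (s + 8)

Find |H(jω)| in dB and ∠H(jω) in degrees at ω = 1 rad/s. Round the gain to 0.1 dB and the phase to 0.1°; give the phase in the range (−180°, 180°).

At s = jω = j1:
zero (s+2): 2 + j1 → |·| = √(2²+1²) = √5 ≈ 2.2361, ∠ = arctan(1/2) ≈ 26.57°
pole (s+8): 8 + j1 → |·| = √(8²+1²) = √65 ≈ 8.0623, ∠ = arctan(1/8) ≈ 7.13°
|H| = 100 · 2.2361 / 8.0623 ≈ 27.735
Gain = 20 log₁₀(27.735) ≈ 28.86 dB
∠H = 26.57° − 7.13° = 19.44°

28.9 dB, 19.4°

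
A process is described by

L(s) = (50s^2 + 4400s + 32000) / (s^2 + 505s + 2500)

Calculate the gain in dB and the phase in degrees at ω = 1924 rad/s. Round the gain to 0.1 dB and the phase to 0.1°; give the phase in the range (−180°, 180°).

33.7 dB, 12.1°

Substitute s = j1924:
Numerator: 50(j1924)^2 + 4400(j1924) + 32000 = -185056800 + j8465600
Denominator: (j1924)^2 + 505(j1924) + 2500 = -3699276 + j971620
|N| = √(185056800² + 8465600²) ≈ 1.8525e+08, ∠N ≈ 177.38°
|D| = √(3699276² + 971620²) ≈ 3.8247e+06, ∠D ≈ 165.28°
|L| = 1.8525e+08 / 3.8247e+06 ≈ 48.435
Gain = 20 log₁₀(48.435) ≈ 33.70 dB
∠L = 177.38° − 165.28° = 12.10°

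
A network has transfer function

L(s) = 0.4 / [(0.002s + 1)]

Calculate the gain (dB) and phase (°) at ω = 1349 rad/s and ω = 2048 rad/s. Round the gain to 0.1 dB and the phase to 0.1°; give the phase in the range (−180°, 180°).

ω = 1349: -17.1 dB, -69.7°; ω = 2048: -20.5 dB, -76.3°

At ω = 1349 rad/s:
pole (1 + j1349·0.002) = 1 + j2.698 → |·| ≈ 2.8774, ∠ ≈ 69.66°
|L| = 0.4 · 1 / (2.8774) ≈ 0.13901
Gain = 20 log₁₀(0.13901) ≈ -17.14 dB
∠L = (0°) − (69.66°) = -69.66°

At ω = 2048 rad/s:
pole (1 + j2048·0.002) = 1 + j4.096 → |·| ≈ 4.2163, ∠ ≈ 76.28°
|L| = 0.4 · 1 / (4.2163) ≈ 0.09487
Gain = 20 log₁₀(0.09487) ≈ -20.46 dB
∠L = (0°) − (76.28°) = -76.28°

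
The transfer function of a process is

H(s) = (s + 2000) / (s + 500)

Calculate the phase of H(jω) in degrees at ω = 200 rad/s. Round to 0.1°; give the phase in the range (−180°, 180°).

-16.1°

At s = jω = j200:
zero (s+2000): 2000 + j200 → |·| = √(2000²+200²) = √4040000 ≈ 2010, ∠ = arctan(200/2000) ≈ 5.71°
pole (s+500): 500 + j200 → |·| = √(500²+200²) = √290000 ≈ 538.52, ∠ = arctan(200/500) ≈ 21.80°
∠H = 5.71° − 21.80° = -16.09°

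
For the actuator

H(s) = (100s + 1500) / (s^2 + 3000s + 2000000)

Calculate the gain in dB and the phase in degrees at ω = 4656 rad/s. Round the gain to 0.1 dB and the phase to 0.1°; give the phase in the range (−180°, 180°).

Substitute s = j4656:
Numerator: 100(j4656) + 1500 = 1500 + j465600
Denominator: (j4656)^2 + 3000(j4656) + 2000000 = -19678336 + j13968000
|N| = √(1500² + 465600²) ≈ 4.656e+05, ∠N ≈ 89.82°
|D| = √(19678336² + 13968000²) ≈ 2.4132e+07, ∠D ≈ 144.63°
|H| = 4.656e+05 / 2.4132e+07 ≈ 0.019294
Gain = 20 log₁₀(0.019294) ≈ -34.29 dB
∠H = 89.82° − 144.63° = -54.81°

-34.3 dB, -54.8°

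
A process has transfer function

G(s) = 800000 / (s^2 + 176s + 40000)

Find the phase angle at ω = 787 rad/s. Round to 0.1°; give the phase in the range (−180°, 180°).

At s = jω = j787:
quadratic: (j787)² + 176·j787 + 40000 = -579369 + j138512 → |·| ≈ 5.957e+05, ∠ ≈ 166.55°
∠G = 0.00° − 166.55° = -166.55°

-166.6°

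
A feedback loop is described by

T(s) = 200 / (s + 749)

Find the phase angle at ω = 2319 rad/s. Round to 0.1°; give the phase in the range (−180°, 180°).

-72.1°

At s = jω = j2319:
pole (s+749): 749 + j2319 → |·| = √(749²+2319²) = √5938762 ≈ 2437, ∠ = arctan(2319/749) ≈ 72.10°
∠T = 0.00° − 72.10° = -72.10°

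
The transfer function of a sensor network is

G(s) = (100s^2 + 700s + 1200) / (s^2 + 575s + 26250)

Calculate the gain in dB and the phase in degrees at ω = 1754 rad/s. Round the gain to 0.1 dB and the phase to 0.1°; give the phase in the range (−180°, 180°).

39.6 dB, 18.1°

Substitute s = j1754:
Numerator: 100(j1754)^2 + 700(j1754) + 1200 = -307650400 + j1227800
Denominator: (j1754)^2 + 575(j1754) + 26250 = -3050266 + j1008550
|N| = √(307650400² + 1227800²) ≈ 3.0765e+08, ∠N ≈ 179.77°
|D| = √(3050266² + 1008550²) ≈ 3.2127e+06, ∠D ≈ 161.70°
|G| = 3.0765e+08 / 3.2127e+06 ≈ 95.761
Gain = 20 log₁₀(95.761) ≈ 39.62 dB
∠G = 179.77° − 161.70° = 18.07°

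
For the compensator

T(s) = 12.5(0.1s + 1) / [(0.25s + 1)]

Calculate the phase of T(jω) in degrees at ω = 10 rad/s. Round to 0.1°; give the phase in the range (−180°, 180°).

At ω = 10 rad/s:
zero (1 + j10·0.1) = 1 + j1 → |·| ≈ 1.4142, ∠ ≈ 45.00°
pole (1 + j10·0.25) = 1 + j2.5 → |·| ≈ 2.6926, ∠ ≈ 68.20°
∠T = (45.00°) − (68.20°) = -23.20°

-23.2°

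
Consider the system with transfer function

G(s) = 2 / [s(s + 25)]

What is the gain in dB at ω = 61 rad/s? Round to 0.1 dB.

At s = jω = j61:
pole (s+25): 25 + j61 → |·| = √(25²+61²) = √4346 ≈ 65.924, ∠ = arctan(61/25) ≈ 67.71°
pole at origin: |s| = 61, ∠ = 90.00° (in denominator)
|G| = 2 / 4021.4 ≈ 0.00049734
Gain = 20 log₁₀(0.00049734) ≈ -66.07 dB

-66.1 dB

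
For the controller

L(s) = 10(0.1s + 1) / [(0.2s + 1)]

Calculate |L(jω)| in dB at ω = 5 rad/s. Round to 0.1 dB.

At ω = 5 rad/s:
zero (1 + j5·0.1) = 1 + j0.5 → |·| ≈ 1.118, ∠ ≈ 26.57°
pole (1 + j5·0.2) = 1 + j1 → |·| ≈ 1.4142, ∠ ≈ 45.00°
|L| = 10 · 1.118 / (1.4142) ≈ 7.9055
Gain = 20 log₁₀(7.9055) ≈ 17.96 dB

18.0 dB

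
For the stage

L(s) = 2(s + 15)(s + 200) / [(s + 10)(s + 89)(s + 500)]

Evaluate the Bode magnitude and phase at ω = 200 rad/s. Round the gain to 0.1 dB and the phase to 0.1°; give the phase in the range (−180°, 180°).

-46.4 dB, -44.2°

At s = jω = j200:
zero (s+15): 15 + j200 → |·| = √(15²+200²) = √40225 ≈ 200.56, ∠ = arctan(200/15) ≈ 85.71°
zero (s+200): 200 + j200 → |·| = √(200²+200²) = √80000 ≈ 282.84, ∠ = arctan(200/200) ≈ 45.00°
pole (s+10): 10 + j200 → |·| = √(10²+200²) = √40100 ≈ 200.25, ∠ = arctan(200/10) ≈ 87.14°
pole (s+89): 89 + j200 → |·| = √(89²+200²) = √47921 ≈ 218.91, ∠ = arctan(200/89) ≈ 66.01°
pole (s+500): 500 + j200 → |·| = √(500²+200²) = √290000 ≈ 538.52, ∠ = arctan(200/500) ≈ 21.80°
|L| = 2 · 56726 / 2.3607e+07 ≈ 0.0048059
Gain = 20 log₁₀(0.0048059) ≈ -46.36 dB
∠L = 130.71° − 174.95° = -44.24°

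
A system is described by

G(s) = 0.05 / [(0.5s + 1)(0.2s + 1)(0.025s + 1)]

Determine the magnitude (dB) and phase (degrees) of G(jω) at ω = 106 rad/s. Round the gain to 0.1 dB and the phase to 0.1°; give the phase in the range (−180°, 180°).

-96.1 dB, 114.5°

At ω = 106 rad/s:
pole (1 + j106·0.5) = 1 + j53 → |·| ≈ 53.009, ∠ ≈ 88.92°
pole (1 + j106·0.2) = 1 + j21.2 → |·| ≈ 21.224, ∠ ≈ 87.30°
pole (1 + j106·0.025) = 1 + j2.65 → |·| ≈ 2.8324, ∠ ≈ 69.33°
|G| = 0.05 · 1 / (53.009 · 21.224 · 2.8324) ≈ 1.5691e-05
Gain = 20 log₁₀(1.5691e-05) ≈ -96.09 dB
∠G = (0°) − (88.92° + 87.30° + 69.33°) = -245.55° ≡ 114.45° (principal value)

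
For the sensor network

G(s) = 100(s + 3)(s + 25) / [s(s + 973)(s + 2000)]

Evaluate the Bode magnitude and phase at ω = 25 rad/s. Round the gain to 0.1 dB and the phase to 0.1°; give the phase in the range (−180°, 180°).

-54.8 dB, 36.0°

At s = jω = j25:
zero (s+3): 3 + j25 → |·| = √(3²+25²) = √634 ≈ 25.179, ∠ = arctan(25/3) ≈ 83.16°
zero (s+25): 25 + j25 → |·| = √(25²+25²) = √1250 ≈ 35.355, ∠ = arctan(25/25) ≈ 45.00°
pole (s+973): 973 + j25 → |·| = √(973²+25²) = √947354 ≈ 973.32, ∠ = arctan(25/973) ≈ 1.47°
pole (s+2000): 2000 + j25 → |·| = √(2000²+25²) = √4000625 ≈ 2000.2, ∠ = arctan(25/2000) ≈ 0.72°
pole at origin: |s| = 25, ∠ = 90.00° (in denominator)
|G| = 100 · 890.2 / 4.8671e+07 ≈ 0.001829
Gain = 20 log₁₀(0.001829) ≈ -54.76 dB
∠G = 128.16° − 92.19° = 35.97°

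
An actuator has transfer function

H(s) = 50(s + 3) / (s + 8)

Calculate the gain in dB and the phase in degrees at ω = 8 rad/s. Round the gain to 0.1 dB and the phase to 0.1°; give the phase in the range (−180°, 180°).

At s = jω = j8:
zero (s+3): 3 + j8 → |·| = √(3²+8²) = √73 ≈ 8.544, ∠ = arctan(8/3) ≈ 69.44°
pole (s+8): 8 + j8 → |·| = √(8²+8²) = √128 ≈ 11.314, ∠ = arctan(8/8) ≈ 45.00°
|H| = 50 · 8.544 / 11.314 ≈ 37.759
Gain = 20 log₁₀(37.759) ≈ 31.54 dB
∠H = 69.44° − 45.00° = 24.44°

31.5 dB, 24.4°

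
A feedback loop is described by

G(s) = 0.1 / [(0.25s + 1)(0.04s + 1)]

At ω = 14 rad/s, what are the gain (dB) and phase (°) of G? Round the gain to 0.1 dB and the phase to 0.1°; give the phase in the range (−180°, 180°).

At ω = 14 rad/s:
pole (1 + j14·0.25) = 1 + j3.5 → |·| ≈ 3.6401, ∠ ≈ 74.05°
pole (1 + j14·0.04) = 1 + j0.56 → |·| ≈ 1.1461, ∠ ≈ 29.25°
|G| = 0.1 · 1 / (3.6401 · 1.1461) ≈ 0.02397
Gain = 20 log₁₀(0.02397) ≈ -32.41 dB
∠G = (0°) − (74.05° + 29.25°) = -103.30°

-32.4 dB, -103.3°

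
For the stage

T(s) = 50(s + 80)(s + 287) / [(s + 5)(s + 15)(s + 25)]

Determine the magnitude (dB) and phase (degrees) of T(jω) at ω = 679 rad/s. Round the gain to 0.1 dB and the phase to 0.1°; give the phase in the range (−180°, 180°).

At s = jω = j679:
zero (s+80): 80 + j679 → |·| = √(80²+679²) = √467441 ≈ 683.7, ∠ = arctan(679/80) ≈ 83.28°
zero (s+287): 287 + j679 → |·| = √(287²+679²) = √543410 ≈ 737.16, ∠ = arctan(679/287) ≈ 67.09°
pole (s+5): 5 + j679 → |·| = √(5²+679²) = √461066 ≈ 679.02, ∠ = arctan(679/5) ≈ 89.58°
pole (s+15): 15 + j679 → |·| = √(15²+679²) = √461266 ≈ 679.17, ∠ = arctan(679/15) ≈ 88.73°
pole (s+25): 25 + j679 → |·| = √(25²+679²) = √461666 ≈ 679.46, ∠ = arctan(679/25) ≈ 87.89°
|T| = 50 · 5.04e+05 / 3.1335e+08 ≈ 0.080421
Gain = 20 log₁₀(0.080421) ≈ -21.89 dB
∠T = 150.37° − 266.20° = -115.83°

-21.9 dB, -115.8°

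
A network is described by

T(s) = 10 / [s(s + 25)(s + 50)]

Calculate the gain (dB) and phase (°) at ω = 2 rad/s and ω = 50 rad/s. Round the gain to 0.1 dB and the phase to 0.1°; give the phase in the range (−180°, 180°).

At s = jω = j2:
pole (s+25): 25 + j2 → |·| = √(25²+2²) = √629 ≈ 25.08, ∠ = arctan(2/25) ≈ 4.57°
pole (s+50): 50 + j2 → |·| = √(50²+2²) = √2504 ≈ 50.04, ∠ = arctan(2/50) ≈ 2.29°
pole at origin: |s| = 2, ∠ = 90.00° (in denominator)
|T| = 10 / 2510 ≈ 0.0039841
Gain = 20 log₁₀(0.0039841) ≈ -47.99 dB
∠T = 0.00° − 96.86° = -96.86°

At s = jω = j50:
pole (s+25): 25 + j50 → |·| = √(25²+50²) = √3125 ≈ 55.902, ∠ = arctan(50/25) ≈ 63.43°
pole (s+50): 50 + j50 → |·| = √(50²+50²) = √5000 ≈ 70.711, ∠ = arctan(50/50) ≈ 45.00°
pole at origin: |s| = 50, ∠ = 90.00° (in denominator)
|T| = 10 / 1.9764e+05 ≈ 5.0597e-05
Gain = 20 log₁₀(5.0597e-05) ≈ -85.92 dB
∠T = 0.00° − 198.43° = -198.43° ≡ 161.57° (principal value)

ω = 2: -48.0 dB, -96.9°; ω = 50: -85.9 dB, 161.6°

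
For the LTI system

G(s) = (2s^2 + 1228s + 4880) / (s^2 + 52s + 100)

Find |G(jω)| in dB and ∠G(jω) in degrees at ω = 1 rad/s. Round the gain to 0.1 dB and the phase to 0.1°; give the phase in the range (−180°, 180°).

Substitute s = j1:
Numerator: 2(j1)^2 + 1228(j1) + 4880 = 4878 + j1228
Denominator: (j1)^2 + 52(j1) + 100 = 99 + j52
|N| = √(4878² + 1228²) ≈ 5030.2, ∠N ≈ 14.13°
|D| = √(99² + 52²) ≈ 111.83, ∠D ≈ 27.71°
|G| = 5030.2 / 111.83 ≈ 44.981
Gain = 20 log₁₀(44.981) ≈ 33.06 dB
∠G = 14.13° − 27.71° = -13.58°

33.1 dB, -13.6°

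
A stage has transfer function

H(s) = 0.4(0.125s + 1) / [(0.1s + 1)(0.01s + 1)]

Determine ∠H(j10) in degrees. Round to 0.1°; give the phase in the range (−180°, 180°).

0.6°

At ω = 10 rad/s:
zero (1 + j10·0.125) = 1 + j1.25 → |·| ≈ 1.6008, ∠ ≈ 51.34°
pole (1 + j10·0.1) = 1 + j1 → |·| ≈ 1.4142, ∠ ≈ 45.00°
pole (1 + j10·0.01) = 1 + j0.1 → |·| ≈ 1.005, ∠ ≈ 5.71°
∠H = (51.34°) − (45.00° + 5.71°) = 0.63°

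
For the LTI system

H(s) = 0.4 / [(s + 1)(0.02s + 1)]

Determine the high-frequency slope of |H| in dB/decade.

-40 dB/decade

Each pole contributes −20 dB/decade at high frequency; each zero contributes +20 dB/decade.
Net: 0 zero(s) − 2 pole(s) → -40 dB/decade.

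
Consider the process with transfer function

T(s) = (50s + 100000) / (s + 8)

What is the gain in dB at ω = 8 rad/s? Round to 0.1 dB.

78.9 dB

Substitute s = j8:
Numerator: 50(j8) + 100000 = 100000 + j400
Denominator: (j8) + 8 = 8 + j8
|N| = √(100000² + 400²) ≈ 1e+05, ∠N ≈ 0.23°
|D| = √(8² + 8²) ≈ 11.314, ∠D ≈ 45.00°
|T| = 1e+05 / 11.314 ≈ 8838.6
Gain = 20 log₁₀(8838.6) ≈ 78.93 dB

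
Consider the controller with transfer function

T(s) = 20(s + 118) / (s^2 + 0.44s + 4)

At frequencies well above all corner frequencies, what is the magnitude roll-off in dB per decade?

-20 dB/decade

Each pole contributes −20 dB/decade at high frequency; each zero contributes +20 dB/decade.
Net: 1 zero(s) − 2 pole(s) → -20 dB/decade.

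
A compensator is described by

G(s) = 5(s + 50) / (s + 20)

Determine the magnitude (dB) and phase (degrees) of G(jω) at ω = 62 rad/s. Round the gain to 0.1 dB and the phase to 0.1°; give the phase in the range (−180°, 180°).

At s = jω = j62:
zero (s+50): 50 + j62 → |·| = √(50²+62²) = √6344 ≈ 79.649, ∠ = arctan(62/50) ≈ 51.12°
pole (s+20): 20 + j62 → |·| = √(20²+62²) = √4244 ≈ 65.146, ∠ = arctan(62/20) ≈ 72.12°
|G| = 5 · 79.649 / 65.146 ≈ 6.1131
Gain = 20 log₁₀(6.1131) ≈ 15.73 dB
∠G = 51.12° − 72.12° = -21.00°

15.7 dB, -21.0°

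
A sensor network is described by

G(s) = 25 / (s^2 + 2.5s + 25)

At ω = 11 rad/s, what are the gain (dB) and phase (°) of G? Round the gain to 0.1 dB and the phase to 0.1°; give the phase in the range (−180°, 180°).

-12.0 dB, -164.0°

At s = jω = j11:
quadratic: (j11)² + 2.5·j11 + 25 = -96 + j27.5 → |·| ≈ 99.861, ∠ ≈ 164.02°
|G| = 25 / 99.861 ≈ 0.25035
Gain = 20 log₁₀(0.25035) ≈ -12.03 dB
∠G = 0.00° − 164.02° = -164.02°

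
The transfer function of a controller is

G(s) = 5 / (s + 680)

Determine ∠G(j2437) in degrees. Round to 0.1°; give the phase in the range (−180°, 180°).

Substitute s = j2437:
Numerator: 5 = 5 + j0
Denominator: (j2437) + 680 = 680 + j2437
|N| = √(5² + 0²) ≈ 5, ∠N ≈ 0.00°
|D| = √(680² + 2437²) ≈ 2530.1, ∠D ≈ 74.41°
∠G = 0.00° − 74.41° = -74.41°

-74.4°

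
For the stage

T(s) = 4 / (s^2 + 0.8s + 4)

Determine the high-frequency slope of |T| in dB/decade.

-40 dB/decade

Each pole contributes −20 dB/decade at high frequency; each zero contributes +20 dB/decade.
Net: 0 zero(s) − 2 pole(s) → -40 dB/decade.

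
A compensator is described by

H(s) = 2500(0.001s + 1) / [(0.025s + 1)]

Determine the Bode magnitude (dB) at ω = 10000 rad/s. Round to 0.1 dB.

At ω = 10000 rad/s:
zero (1 + j10000·0.001) = 1 + j10 → |·| ≈ 10.05, ∠ ≈ 84.29°
pole (1 + j10000·0.025) = 1 + j250 → |·| ≈ 250, ∠ ≈ 89.77°
|H| = 2500 · 10.05 / (250) ≈ 100.5
Gain = 20 log₁₀(100.5) ≈ 40.04 dB

40.0 dB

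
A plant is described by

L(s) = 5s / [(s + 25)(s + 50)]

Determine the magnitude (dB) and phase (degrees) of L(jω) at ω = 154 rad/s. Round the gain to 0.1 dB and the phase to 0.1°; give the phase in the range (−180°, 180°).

-30.3 dB, -62.8°

At s = jω = j154:
zero at origin: s = j154 → |·| = 154, ∠ = 90.00°
pole (s+25): 25 + j154 → |·| = √(25²+154²) = √24341 ≈ 156.02, ∠ = arctan(154/25) ≈ 80.78°
pole (s+50): 50 + j154 → |·| = √(50²+154²) = √26216 ≈ 161.91, ∠ = arctan(154/50) ≈ 72.01°
|L| = 5 · 154 / 25261 ≈ 0.030482
Gain = 20 log₁₀(0.030482) ≈ -30.32 dB
∠L = 90.00° − 152.79° = -62.79°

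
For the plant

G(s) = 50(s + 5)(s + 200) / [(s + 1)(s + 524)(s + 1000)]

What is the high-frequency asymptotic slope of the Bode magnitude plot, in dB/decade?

-20 dB/decade

Each pole contributes −20 dB/decade at high frequency; each zero contributes +20 dB/decade.
Net: 2 zero(s) − 3 pole(s) → -20 dB/decade.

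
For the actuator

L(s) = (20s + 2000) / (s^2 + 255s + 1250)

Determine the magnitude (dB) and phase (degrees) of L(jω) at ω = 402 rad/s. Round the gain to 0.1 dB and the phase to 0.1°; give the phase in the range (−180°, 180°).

Substitute s = j402:
Numerator: 20(j402) + 2000 = 2000 + j8040
Denominator: (j402)^2 + 255(j402) + 1250 = -160354 + j102510
|N| = √(2000² + 8040²) ≈ 8285, ∠N ≈ 76.03°
|D| = √(160354² + 102510²) ≈ 1.9032e+05, ∠D ≈ 147.41°
|L| = 8285 / 1.9032e+05 ≈ 0.043532
Gain = 20 log₁₀(0.043532) ≈ -27.22 dB
∠L = 76.03° − 147.41° = -71.38°

-27.2 dB, -71.4°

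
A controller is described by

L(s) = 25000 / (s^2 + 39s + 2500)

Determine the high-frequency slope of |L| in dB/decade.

-40 dB/decade

Each pole contributes −20 dB/decade at high frequency; each zero contributes +20 dB/decade.
Net: 0 zero(s) − 2 pole(s) → -40 dB/decade.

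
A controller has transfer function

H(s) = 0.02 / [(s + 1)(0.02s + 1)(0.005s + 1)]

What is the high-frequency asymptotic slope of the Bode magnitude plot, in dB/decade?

-60 dB/decade

Each pole contributes −20 dB/decade at high frequency; each zero contributes +20 dB/decade.
Net: 0 zero(s) − 3 pole(s) → -60 dB/decade.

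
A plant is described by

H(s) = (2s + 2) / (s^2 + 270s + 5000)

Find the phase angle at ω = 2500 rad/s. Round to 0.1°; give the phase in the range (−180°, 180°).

Substitute s = j2500:
Numerator: 2(j2500) + 2 = 2 + j5000
Denominator: (j2500)^2 + 270(j2500) + 5000 = -6245000 + j675000
|N| = √(2² + 5000²) ≈ 5000, ∠N ≈ 89.98°
|D| = √(6245000² + 675000²) ≈ 6.2814e+06, ∠D ≈ 173.83°
∠H = 89.98° − 173.83° = -83.85°

-83.9°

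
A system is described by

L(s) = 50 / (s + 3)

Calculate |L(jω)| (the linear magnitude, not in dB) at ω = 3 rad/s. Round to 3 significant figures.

11.8

Substitute s = j3:
Numerator: 50 = 50 + j0
Denominator: (j3) + 3 = 3 + j3
|N| = √(50² + 0²) ≈ 50, ∠N ≈ 0.00°
|D| = √(3² + 3²) ≈ 4.2426, ∠D ≈ 45.00°
|L| = 50 / 4.2426 ≈ 11.785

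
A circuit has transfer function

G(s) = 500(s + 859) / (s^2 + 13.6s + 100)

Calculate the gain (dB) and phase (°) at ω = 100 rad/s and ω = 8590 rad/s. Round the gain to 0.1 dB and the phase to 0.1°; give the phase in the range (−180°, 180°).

At s = jω = j100:
zero (s+859): 859 + j100 → |·| = √(859²+100²) = √747881 ≈ 864.8, ∠ = arctan(100/859) ≈ 6.64°
quadratic: (j100)² + 13.6·j100 + 100 = -9900 + j1360 → |·| ≈ 9993, ∠ ≈ 172.18°
|G| = 500 · 864.8 / 9993 ≈ 43.27
Gain = 20 log₁₀(43.27) ≈ 32.72 dB
∠G = 6.64° − 172.18° = -165.54°

At s = jω = j8590:
zero (s+859): 859 + j8590 → |·| = √(859²+8590²) = √74525981 ≈ 8632.8, ∠ = arctan(8590/859) ≈ 84.29°
quadratic: (j8590)² + 13.6·j8590 + 100 = -73788000 + j116824 → |·| ≈ 7.3788e+07, ∠ ≈ 179.91°
|G| = 500 · 8632.8 / 7.3788e+07 ≈ 0.058497
Gain = 20 log₁₀(0.058497) ≈ -24.66 dB
∠G = 84.29° − 179.91° = -95.62°

ω = 100: 32.7 dB, -165.5°; ω = 8590: -24.7 dB, -95.6°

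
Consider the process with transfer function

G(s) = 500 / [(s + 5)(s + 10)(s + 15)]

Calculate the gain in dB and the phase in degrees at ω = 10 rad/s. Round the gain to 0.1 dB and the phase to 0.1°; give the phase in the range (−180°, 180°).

At s = jω = j10:
pole (s+5): 5 + j10 → |·| = √(5²+10²) = √125 ≈ 11.18, ∠ = arctan(10/5) ≈ 63.43°
pole (s+10): 10 + j10 → |·| = √(10²+10²) = √200 ≈ 14.142, ∠ = arctan(10/10) ≈ 45.00°
pole (s+15): 15 + j10 → |·| = √(15²+10²) = √325 ≈ 18.028, ∠ = arctan(10/15) ≈ 33.69°
|G| = 500 / 2850.4 ≈ 0.17541
Gain = 20 log₁₀(0.17541) ≈ -15.12 dB
∠G = 0.00° − 142.12° = -142.12°

-15.1 dB, -142.1°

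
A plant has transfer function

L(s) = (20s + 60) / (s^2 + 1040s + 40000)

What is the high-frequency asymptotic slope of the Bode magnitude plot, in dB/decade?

-20 dB/decade

Each pole contributes −20 dB/decade at high frequency; each zero contributes +20 dB/decade.
Net: 1 zero(s) − 2 pole(s) → -20 dB/decade.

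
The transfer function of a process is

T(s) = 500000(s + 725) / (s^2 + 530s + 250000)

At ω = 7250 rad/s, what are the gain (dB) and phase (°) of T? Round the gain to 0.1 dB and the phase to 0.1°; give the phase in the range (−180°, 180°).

At s = jω = j7250:
zero (s+725): 725 + j7250 → |·| = √(725²+7250²) = √53088125 ≈ 7286.2, ∠ = arctan(7250/725) ≈ 84.29°
quadratic: (j7250)² + 530·j7250 + 250000 = -52312500 + j3842500 → |·| ≈ 5.2453e+07, ∠ ≈ 175.80°
|T| = 500000 · 7286.2 / 5.2453e+07 ≈ 69.455
Gain = 20 log₁₀(69.455) ≈ 36.83 dB
∠T = 84.29° − 175.80° = -91.51°

36.8 dB, -91.5°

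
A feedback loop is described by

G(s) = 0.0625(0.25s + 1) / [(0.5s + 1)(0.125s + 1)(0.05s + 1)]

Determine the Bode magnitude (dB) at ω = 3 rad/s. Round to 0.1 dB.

At ω = 3 rad/s:
zero (1 + j3·0.25) = 1 + j0.75 → |·| ≈ 1.25, ∠ ≈ 36.87°
pole (1 + j3·0.5) = 1 + j1.5 → |·| ≈ 1.8028, ∠ ≈ 56.31°
pole (1 + j3·0.125) = 1 + j0.375 → |·| ≈ 1.068, ∠ ≈ 20.56°
pole (1 + j3·0.05) = 1 + j0.15 → |·| ≈ 1.0112, ∠ ≈ 8.53°
|G| = 0.0625 · 1.25 / (1.8028 · 1.068 · 1.0112) ≈ 0.040127
Gain = 20 log₁₀(0.040127) ≈ -27.93 dB

-27.9 dB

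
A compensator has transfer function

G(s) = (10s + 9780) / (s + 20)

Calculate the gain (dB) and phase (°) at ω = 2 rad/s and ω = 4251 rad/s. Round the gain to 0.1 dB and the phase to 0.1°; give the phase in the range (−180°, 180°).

ω = 2: 53.7 dB, -5.6°; ω = 4251: 20.2 dB, -12.7°

Substitute s = j2:
Numerator: 10(j2) + 9780 = 9780 + j20
Denominator: (j2) + 20 = 20 + j2
|N| = √(9780² + 20²) ≈ 9780, ∠N ≈ 0.12°
|D| = √(20² + 2²) ≈ 20.1, ∠D ≈ 5.71°
|G| = 9780 / 20.1 ≈ 486.57
Gain = 20 log₁₀(486.57) ≈ 53.74 dB
∠G = 0.12° − 5.71° = -5.59°

Substitute s = j4251:
Numerator: 10(j4251) + 9780 = 9780 + j42510
Denominator: (j4251) + 20 = 20 + j4251
|N| = √(9780² + 42510²) ≈ 43621, ∠N ≈ 77.04°
|D| = √(20² + 4251²) ≈ 4251, ∠D ≈ 89.73°
|G| = 43621 / 4251 ≈ 10.261
Gain = 20 log₁₀(10.261) ≈ 20.22 dB
∠G = 77.04° − 89.73° = -12.69°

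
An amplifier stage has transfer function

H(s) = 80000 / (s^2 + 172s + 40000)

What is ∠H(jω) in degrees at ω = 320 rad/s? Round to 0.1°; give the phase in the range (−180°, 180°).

-138.6°

At s = jω = j320:
quadratic: (j320)² + 172·j320 + 40000 = -62400 + j55040 → |·| ≈ 83206, ∠ ≈ 138.59°
∠H = 0.00° − 138.59° = -138.59°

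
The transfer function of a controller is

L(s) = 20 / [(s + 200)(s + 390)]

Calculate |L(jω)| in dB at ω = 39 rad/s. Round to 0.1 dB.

At s = jω = j39:
pole (s+200): 200 + j39 → |·| = √(200²+39²) = √41521 ≈ 203.77, ∠ = arctan(39/200) ≈ 11.03°
pole (s+390): 390 + j39 → |·| = √(390²+39²) = √153621 ≈ 391.95, ∠ = arctan(39/390) ≈ 5.71°
|L| = 20 / 79868 ≈ 0.00025041
Gain = 20 log₁₀(0.00025041) ≈ -72.03 dB

-72.0 dB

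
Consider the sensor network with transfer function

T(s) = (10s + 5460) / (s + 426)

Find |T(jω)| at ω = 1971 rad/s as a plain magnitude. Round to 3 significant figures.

Substitute s = j1971:
Numerator: 10(j1971) + 5460 = 5460 + j19710
Denominator: (j1971) + 426 = 426 + j1971
|N| = √(5460² + 19710²) ≈ 20452, ∠N ≈ 74.52°
|D| = √(426² + 1971²) ≈ 2016.5, ∠D ≈ 77.80°
|T| = 20452 / 2016.5 ≈ 10.142

10.1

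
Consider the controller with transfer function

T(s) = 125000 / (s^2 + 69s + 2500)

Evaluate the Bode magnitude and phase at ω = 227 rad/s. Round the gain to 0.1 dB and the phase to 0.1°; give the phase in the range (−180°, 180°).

At s = jω = j227:
quadratic: (j227)² + 69·j227 + 2500 = -49029 + j15663 → |·| ≈ 51470, ∠ ≈ 162.28°
|T| = 125000 / 51470 ≈ 2.4286
Gain = 20 log₁₀(2.4286) ≈ 7.71 dB
∠T = 0.00° − 162.28° = -162.28°

7.7 dB, -162.3°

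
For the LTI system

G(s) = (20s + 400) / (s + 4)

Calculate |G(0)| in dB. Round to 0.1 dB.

40.0 dB

G(0) = 400 / 4 = 100
20 log₁₀(100) ≈ 40.00 dB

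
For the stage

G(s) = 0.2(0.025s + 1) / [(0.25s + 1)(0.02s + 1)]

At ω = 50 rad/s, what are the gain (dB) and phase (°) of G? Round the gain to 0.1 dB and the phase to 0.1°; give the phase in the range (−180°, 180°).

At ω = 50 rad/s:
zero (1 + j50·0.025) = 1 + j1.25 → |·| ≈ 1.6008, ∠ ≈ 51.34°
pole (1 + j50·0.25) = 1 + j12.5 → |·| ≈ 12.54, ∠ ≈ 85.43°
pole (1 + j50·0.02) = 1 + j1 → |·| ≈ 1.4142, ∠ ≈ 45.00°
|G| = 0.2 · 1.6008 / (12.54 · 1.4142) ≈ 0.018053
Gain = 20 log₁₀(0.018053) ≈ -34.87 dB
∠G = (51.34°) − (85.43° + 45.00°) = -79.09°

-34.9 dB, -79.1°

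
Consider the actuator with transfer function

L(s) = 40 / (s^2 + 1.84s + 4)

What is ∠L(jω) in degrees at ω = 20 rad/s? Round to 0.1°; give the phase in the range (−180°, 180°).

At s = jω = j20:
quadratic: (j20)² + 1.84·j20 + 4 = -396 + j36.8 → |·| ≈ 397.71, ∠ ≈ 174.69°
∠L = 0.00° − 174.69° = -174.69°

-174.7°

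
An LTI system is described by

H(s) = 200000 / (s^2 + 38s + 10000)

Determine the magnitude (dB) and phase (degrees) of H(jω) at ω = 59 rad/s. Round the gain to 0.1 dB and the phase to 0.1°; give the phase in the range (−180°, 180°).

At s = jω = j59:
quadratic: (j59)² + 38·j59 + 10000 = 6519 + j2242 → |·| ≈ 6893.8, ∠ ≈ 18.98°
|H| = 200000 / 6893.8 ≈ 29.012
Gain = 20 log₁₀(29.012) ≈ 29.25 dB
∠H = 0.00° − 18.98° = -18.98°

29.3 dB, -19.0°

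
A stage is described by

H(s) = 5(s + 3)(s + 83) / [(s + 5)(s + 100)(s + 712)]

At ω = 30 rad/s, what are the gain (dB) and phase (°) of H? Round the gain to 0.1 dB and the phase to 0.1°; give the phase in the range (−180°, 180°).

At s = jω = j30:
zero (s+3): 3 + j30 → |·| = √(3²+30²) = √909 ≈ 30.15, ∠ = arctan(30/3) ≈ 84.29°
zero (s+83): 83 + j30 → |·| = √(83²+30²) = √7789 ≈ 88.255, ∠ = arctan(30/83) ≈ 19.87°
pole (s+5): 5 + j30 → |·| = √(5²+30²) = √925 ≈ 30.414, ∠ = arctan(30/5) ≈ 80.54°
pole (s+100): 100 + j30 → |·| = √(100²+30²) = √10900 ≈ 104.4, ∠ = arctan(30/100) ≈ 16.70°
pole (s+712): 712 + j30 → |·| = √(712²+30²) = √507844 ≈ 712.63, ∠ = arctan(30/712) ≈ 2.41°
|H| = 5 · 2660.9 / 2.2628e+06 ≈ 0.0058797
Gain = 20 log₁₀(0.0058797) ≈ -44.61 dB
∠H = 104.16° − 99.65° = 4.51°

-44.6 dB, 4.5°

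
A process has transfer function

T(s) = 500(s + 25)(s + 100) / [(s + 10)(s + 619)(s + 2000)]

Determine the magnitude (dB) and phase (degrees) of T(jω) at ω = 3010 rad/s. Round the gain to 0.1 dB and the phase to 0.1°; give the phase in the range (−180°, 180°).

At s = jω = j3010:
zero (s+25): 25 + j3010 → |·| = √(25²+3010²) = √9060725 ≈ 3010.1, ∠ = arctan(3010/25) ≈ 89.52°
zero (s+100): 100 + j3010 → |·| = √(100²+3010²) = √9070100 ≈ 3011.7, ∠ = arctan(3010/100) ≈ 88.10°
pole (s+10): 10 + j3010 → |·| = √(10²+3010²) = √9060200 ≈ 3010, ∠ = arctan(3010/10) ≈ 89.81°
pole (s+619): 619 + j3010 → |·| = √(619²+3010²) = √9443261 ≈ 3073, ∠ = arctan(3010/619) ≈ 78.38°
pole (s+2000): 2000 + j3010 → |·| = √(2000²+3010²) = √13060100 ≈ 3613.9, ∠ = arctan(3010/2000) ≈ 56.40°
|T| = 500 · 9.0655e+06 / 3.3428e+10 ≈ 0.1356
Gain = 20 log₁₀(0.1356) ≈ -17.35 dB
∠T = 177.62° − 224.59° = -46.97°

-17.4 dB, -47.0°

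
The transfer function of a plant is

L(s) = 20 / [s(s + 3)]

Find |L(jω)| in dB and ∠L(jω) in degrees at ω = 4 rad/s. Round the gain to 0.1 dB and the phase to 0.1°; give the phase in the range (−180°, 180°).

At s = jω = j4:
pole (s+3): 3 + j4 → |·| = √(3²+4²) = √25 ≈ 5, ∠ = arctan(4/3) ≈ 53.13°
pole at origin: |s| = 4, ∠ = 90.00° (in denominator)
|L| = 20 / 20 ≈ 1
Gain = 20 log₁₀(1) ≈ 0.00 dB
∠L = 0.00° − 143.13° = -143.13°

0.0 dB, -143.1°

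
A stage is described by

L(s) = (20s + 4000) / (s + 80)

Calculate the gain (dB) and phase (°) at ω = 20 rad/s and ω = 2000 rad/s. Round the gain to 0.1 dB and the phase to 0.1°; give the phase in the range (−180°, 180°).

Substitute s = j20:
Numerator: 20(j20) + 4000 = 4000 + j400
Denominator: (j20) + 80 = 80 + j20
|N| = √(4000² + 400²) ≈ 4020, ∠N ≈ 5.71°
|D| = √(80² + 20²) ≈ 82.462, ∠D ≈ 14.04°
|L| = 4020 / 82.462 ≈ 48.75
Gain = 20 log₁₀(48.75) ≈ 33.76 dB
∠L = 5.71° − 14.04° = -8.33°

Substitute s = j2000:
Numerator: 20(j2000) + 4000 = 4000 + j40000
Denominator: (j2000) + 80 = 80 + j2000
|N| = √(4000² + 40000²) ≈ 40200, ∠N ≈ 84.29°
|D| = √(80² + 2000²) ≈ 2001.6, ∠D ≈ 87.71°
|L| = 40200 / 2001.6 ≈ 20.084
Gain = 20 log₁₀(20.084) ≈ 26.06 dB
∠L = 84.29° − 87.71° = -3.42°

ω = 20: 33.8 dB, -8.3°; ω = 2000: 26.1 dB, -3.4°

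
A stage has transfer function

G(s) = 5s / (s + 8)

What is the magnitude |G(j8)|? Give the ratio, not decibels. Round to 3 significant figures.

3.54

At s = jω = j8:
zero at origin: s = j8 → |·| = 8, ∠ = 90.00°
pole (s+8): 8 + j8 → |·| = √(8²+8²) = √128 ≈ 11.314, ∠ = arctan(8/8) ≈ 45.00°
|G| = 5 · 8 / 11.314 ≈ 3.5354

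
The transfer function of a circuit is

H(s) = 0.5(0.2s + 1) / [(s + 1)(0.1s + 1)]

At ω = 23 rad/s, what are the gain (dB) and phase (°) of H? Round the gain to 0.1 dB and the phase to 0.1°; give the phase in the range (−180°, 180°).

At ω = 23 rad/s:
zero (1 + j23·0.2) = 1 + j4.6 → |·| ≈ 4.7074, ∠ ≈ 77.74°
pole (1 + j23·1) = 1 + j23 → |·| ≈ 23.022, ∠ ≈ 87.51°
pole (1 + j23·0.1) = 1 + j2.3 → |·| ≈ 2.508, ∠ ≈ 66.50°
|H| = 0.5 · 4.7074 / (23.022 · 2.508) ≈ 0.040764
Gain = 20 log₁₀(0.040764) ≈ -27.79 dB
∠H = (77.74°) − (87.51° + 66.50°) = -76.27°

-27.8 dB, -76.3°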